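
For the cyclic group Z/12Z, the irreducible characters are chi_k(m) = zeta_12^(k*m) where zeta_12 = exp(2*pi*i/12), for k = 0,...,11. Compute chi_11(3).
chi_11(3) = zeta_12^33 = -I

Explanation: chi_11(3) = zeta_12^(11*3) = zeta_12^33. Since zeta_12^12 = 1, this equals zeta_12^9 = exp(2*pi*i*9/12) = -I.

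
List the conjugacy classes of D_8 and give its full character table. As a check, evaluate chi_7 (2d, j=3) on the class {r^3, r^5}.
Conjugacy classes: {e} of size 1, {r^4} of size 1, {r^1, r^7} of size 2, {r^2, r^6} of size 2, {r^3, r^5} of size 2, {s, sr^2, ...} of size 4, {sr, sr^3, ...} of size 4.
Character table:
  irrep \ class              {e} (size 1)  {r^4} (size 1)  {r^1, r^7} (size 2)  {r^2, r^6} (size 2)  {r^3, r^5} (size 2)  {s, sr^2, ...} (size 4)  {sr, sr^3, ...} (size 4)
  chi_1 (triv)               1             1               1                    1                    1                    1                        1                       
  chi_2 (sign: r->1, s->-1)  1             1               1                    1                    1                    -1                       -1                      
  chi_3 (r->-1, s->1)        1             1               -1                   1                    -1                   1                        -1                      
  chi_4 (r->-1, s->-1)       1             1               -1                   1                    -1                   -1                       1                       
  chi_5 (2d, j=1)            2             -2              sqrt(2)              0                    -sqrt(2)             0                        0                       
  chi_6 (2d, j=2)            2             2               0                    -2                   0                    0                        0                       
  chi_7 (2d, j=3)            2             -2              -sqrt(2)             0                    sqrt(2)              0                        0                       

Spot check: chi_7 (2d, j=3) on {r^3, r^5} = sqrt(2).

D_8 has order 2*8 = 16 with 7 conjugacy classes, hence 7 irreducibles. Sum of squared dims 1 + 1 + 1 + 1 + 4 + 4 + 4 = 16 = |G|. Linear characters come from the abelianisation; the 2-dimensional irreps have character r^k -> 2*cos(2*pi*j*k/8), reflections -> 0.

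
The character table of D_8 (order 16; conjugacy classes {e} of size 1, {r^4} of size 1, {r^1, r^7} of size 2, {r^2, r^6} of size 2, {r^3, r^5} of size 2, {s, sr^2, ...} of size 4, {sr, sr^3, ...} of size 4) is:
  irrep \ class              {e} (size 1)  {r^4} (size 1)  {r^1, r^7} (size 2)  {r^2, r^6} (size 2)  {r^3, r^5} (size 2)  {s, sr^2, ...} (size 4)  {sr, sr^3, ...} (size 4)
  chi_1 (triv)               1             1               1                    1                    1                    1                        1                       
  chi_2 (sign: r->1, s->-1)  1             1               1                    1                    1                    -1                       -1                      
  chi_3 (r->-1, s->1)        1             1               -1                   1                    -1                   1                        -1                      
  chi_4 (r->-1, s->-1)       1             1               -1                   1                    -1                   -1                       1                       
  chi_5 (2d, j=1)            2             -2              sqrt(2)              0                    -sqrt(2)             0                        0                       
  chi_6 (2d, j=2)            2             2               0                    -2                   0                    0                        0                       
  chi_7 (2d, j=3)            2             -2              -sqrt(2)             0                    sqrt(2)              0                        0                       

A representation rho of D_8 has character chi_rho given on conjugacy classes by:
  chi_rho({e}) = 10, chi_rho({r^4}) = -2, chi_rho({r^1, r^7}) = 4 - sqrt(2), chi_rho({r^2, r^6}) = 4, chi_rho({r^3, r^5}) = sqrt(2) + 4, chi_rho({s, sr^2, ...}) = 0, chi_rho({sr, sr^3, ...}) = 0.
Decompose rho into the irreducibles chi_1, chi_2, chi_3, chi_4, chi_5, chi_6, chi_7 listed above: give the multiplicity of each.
Multiplicities: chi_1: 2, chi_2: 2, chi_3: 0, chi_4: 0, chi_5: 1, chi_6: 0, chi_7: 2.

Derivation: Use <chi_rho, chi> = (1/|G|) sum_C |C| * chi_rho(C) * conj(chi(C)) with |G| = 16 for each irreducible chi in the table:
  <chi_rho, chi_1> = (1/16)[1*(10)*conj(1) + 1*(-2)*conj(1) + 2*(4 - sqrt(2))*conj(1) + 2*(4)*conj(1) + 2*(sqrt(2) + 4)*conj(1) + 4*(0)*conj(1) + 4*(0)*conj(1)]
      = (1/16)[(10) + (-2) + (8 - 2*sqrt(2)) + (8) + (2*sqrt(2) + 8) + (0) + (0)] = 32/16 = 2
  <chi_rho, chi_2> = (1/16)[1*(10)*conj(1) + 1*(-2)*conj(1) + 2*(4 - sqrt(2))*conj(1) + 2*(4)*conj(1) + 2*(sqrt(2) + 4)*conj(1) + 4*(0)*conj(-1) + 4*(0)*conj(-1)]
      = (1/16)[(10) + (-2) + (8 - 2*sqrt(2)) + (8) + (2*sqrt(2) + 8) + (0) + (0)] = 32/16 = 2
  <chi_rho, chi_3> = (1/16)[1*(10)*conj(1) + 1*(-2)*conj(1) + 2*(4 - sqrt(2))*conj(-1) + 2*(4)*conj(1) + 2*(sqrt(2) + 4)*conj(-1) + 4*(0)*conj(1) + 4*(0)*conj(-1)]
      = (1/16)[(10) + (-2) + (-8 + 2*sqrt(2)) + (8) + (-8 - 2*sqrt(2)) + (0) + (0)] = 0/16 = 0
  <chi_rho, chi_4> = (1/16)[1*(10)*conj(1) + 1*(-2)*conj(1) + 2*(4 - sqrt(2))*conj(-1) + 2*(4)*conj(1) + 2*(sqrt(2) + 4)*conj(-1) + 4*(0)*conj(-1) + 4*(0)*conj(1)]
      = (1/16)[(10) + (-2) + (-8 + 2*sqrt(2)) + (8) + (-8 - 2*sqrt(2)) + (0) + (0)] = 0/16 = 0
  <chi_rho, chi_5> = (1/16)[1*(10)*conj(2) + 1*(-2)*conj(-2) + 2*(4 - sqrt(2))*conj(sqrt(2)) + 2*(4)*conj(0) + 2*(sqrt(2) + 4)*conj(-sqrt(2)) + 4*(0)*conj(0) + 4*(0)*conj(0)]
      = (1/16)[(20) + (4) + (-4 + 8*sqrt(2)) + (0) + (-8*sqrt(2) - 4) + (0) + (0)] = 16/16 = 1
  <chi_rho, chi_6> = (1/16)[1*(10)*conj(2) + 1*(-2)*conj(2) + 2*(4 - sqrt(2))*conj(0) + 2*(4)*conj(-2) + 2*(sqrt(2) + 4)*conj(0) + 4*(0)*conj(0) + 4*(0)*conj(0)]
      = (1/16)[(20) + (-4) + (0) + (-16) + (0) + (0) + (0)] = 0/16 = 0
  <chi_rho, chi_7> = (1/16)[1*(10)*conj(2) + 1*(-2)*conj(-2) + 2*(4 - sqrt(2))*conj(-sqrt(2)) + 2*(4)*conj(0) + 2*(sqrt(2) + 4)*conj(sqrt(2)) + 4*(0)*conj(0) + 4*(0)*conj(0)]
      = (1/16)[(20) + (4) + (4 - 8*sqrt(2)) + (0) + (4 + 8*sqrt(2)) + (0) + (0)] = 32/16 = 2
Dimension check: dim(rho) = sum (mult * dim) = 2*1 + 2*1 + 0*1 + 0*1 + 1*2 + 0*2 + 2*2 = 10 = chi_rho(e) = 10.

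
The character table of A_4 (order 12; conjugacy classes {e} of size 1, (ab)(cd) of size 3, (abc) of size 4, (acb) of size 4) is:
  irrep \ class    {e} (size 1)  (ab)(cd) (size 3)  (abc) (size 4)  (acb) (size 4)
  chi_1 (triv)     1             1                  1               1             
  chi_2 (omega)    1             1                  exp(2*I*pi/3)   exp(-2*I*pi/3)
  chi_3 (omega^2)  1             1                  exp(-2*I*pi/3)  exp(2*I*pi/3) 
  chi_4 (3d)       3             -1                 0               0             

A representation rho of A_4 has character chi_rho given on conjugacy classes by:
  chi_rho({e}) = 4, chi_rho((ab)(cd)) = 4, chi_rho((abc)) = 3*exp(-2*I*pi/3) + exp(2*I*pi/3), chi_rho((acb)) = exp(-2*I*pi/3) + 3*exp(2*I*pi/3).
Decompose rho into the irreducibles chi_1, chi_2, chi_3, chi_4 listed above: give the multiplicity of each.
Multiplicities: chi_1: 0, chi_2: 1, chi_3: 3, chi_4: 0.

Derivation: Use <chi_rho, chi> = (1/|G|) sum_C |C| * chi_rho(C) * conj(chi(C)) with |G| = 12 for each irreducible chi in the table:
  <chi_rho, chi_1> = (1/12)[1*(4)*conj(1) + 3*(4)*conj(1) + 4*(3*exp(-2*I*pi/3) + exp(2*I*pi/3))*conj(1) + 4*(exp(-2*I*pi/3) + 3*exp(2*I*pi/3))*conj(1)]
      = (1/12)[(4) + (12) + (12*exp(-2*I*pi/3) + 4*exp(2*I*pi/3)) + (4*exp(-2*I*pi/3) + 12*exp(2*I*pi/3))] = 0/12 = 0
  <chi_rho, chi_2> = (1/12)[1*(4)*conj(1) + 3*(4)*conj(1) + 4*(3*exp(-2*I*pi/3) + exp(2*I*pi/3))*conj(exp(2*I*pi/3)) + 4*(exp(-2*I*pi/3) + 3*exp(2*I*pi/3))*conj(exp(-2*I*pi/3))]
      = (1/12)[(4) + (12) + (4 + 12*exp(2*I*pi/3)) + (4 + 12*exp(-2*I*pi/3))] = 12/12 = 1
  <chi_rho, chi_3> = (1/12)[1*(4)*conj(1) + 3*(4)*conj(1) + 4*(3*exp(-2*I*pi/3) + exp(2*I*pi/3))*conj(exp(-2*I*pi/3)) + 4*(exp(-2*I*pi/3) + 3*exp(2*I*pi/3))*conj(exp(2*I*pi/3))]
      = (1/12)[(4) + (12) + (12 + 4*exp(-2*I*pi/3)) + (12 + 4*exp(2*I*pi/3))] = 36/12 = 3
  <chi_rho, chi_4> = (1/12)[1*(4)*conj(3) + 3*(4)*conj(-1) + 4*(3*exp(-2*I*pi/3) + exp(2*I*pi/3))*conj(0) + 4*(exp(-2*I*pi/3) + 3*exp(2*I*pi/3))*conj(0)]
      = (1/12)[(12) + (-12) + (0) + (0)] = 0/12 = 0
(Exp terms are combined using exp(i*s)*conj(exp(i*t)) = exp(i*(s-t)), and sums of them are collapsed using the identity that for every m > 1 the m distinct m-th roots of unity sum to 0, e.g. 1 + exp(2*I*pi/3) + exp(-2*I*pi/3) = 0.)
Dimension check: dim(rho) = sum (mult * dim) = 0*1 + 1*1 + 3*1 + 0*3 = 4 = chi_rho(e) = 4.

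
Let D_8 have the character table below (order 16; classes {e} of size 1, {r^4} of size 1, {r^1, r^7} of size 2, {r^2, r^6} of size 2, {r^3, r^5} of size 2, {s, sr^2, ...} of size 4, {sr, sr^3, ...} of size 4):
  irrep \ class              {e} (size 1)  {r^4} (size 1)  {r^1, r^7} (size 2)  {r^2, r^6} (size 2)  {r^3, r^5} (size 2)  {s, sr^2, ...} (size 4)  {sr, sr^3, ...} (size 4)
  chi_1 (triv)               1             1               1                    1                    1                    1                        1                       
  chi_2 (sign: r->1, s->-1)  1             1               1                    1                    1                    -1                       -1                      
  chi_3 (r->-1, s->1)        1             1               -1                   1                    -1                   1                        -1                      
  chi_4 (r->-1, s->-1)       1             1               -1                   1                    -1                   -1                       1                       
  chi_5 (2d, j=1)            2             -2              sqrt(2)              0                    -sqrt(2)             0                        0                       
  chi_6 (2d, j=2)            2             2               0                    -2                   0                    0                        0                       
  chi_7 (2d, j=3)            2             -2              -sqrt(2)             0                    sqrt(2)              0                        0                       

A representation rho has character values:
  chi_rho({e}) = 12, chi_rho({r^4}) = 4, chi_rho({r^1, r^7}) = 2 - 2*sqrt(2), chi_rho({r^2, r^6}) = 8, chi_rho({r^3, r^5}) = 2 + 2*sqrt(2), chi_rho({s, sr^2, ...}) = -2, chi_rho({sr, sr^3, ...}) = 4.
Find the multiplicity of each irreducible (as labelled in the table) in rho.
Multiplicities: chi_1: 3, chi_2: 2, chi_3: 0, chi_4: 3, chi_5: 0, chi_6: 0, chi_7: 2.

Working: Use <chi_rho, chi> = (1/|G|) sum_C |C| * chi_rho(C) * conj(chi(C)) with |G| = 16 for each irreducible chi in the table:
  <chi_rho, chi_1> = (1/16)[1*(12)*conj(1) + 1*(4)*conj(1) + 2*(2 - 2*sqrt(2))*conj(1) + 2*(8)*conj(1) + 2*(2 + 2*sqrt(2))*conj(1) + 4*(-2)*conj(1) + 4*(4)*conj(1)]
      = (1/16)[(12) + (4) + (4 - 4*sqrt(2)) + (16) + (4 + 4*sqrt(2)) + (-8) + (16)] = 48/16 = 3
  <chi_rho, chi_2> = (1/16)[1*(12)*conj(1) + 1*(4)*conj(1) + 2*(2 - 2*sqrt(2))*conj(1) + 2*(8)*conj(1) + 2*(2 + 2*sqrt(2))*conj(1) + 4*(-2)*conj(-1) + 4*(4)*conj(-1)]
      = (1/16)[(12) + (4) + (4 - 4*sqrt(2)) + (16) + (4 + 4*sqrt(2)) + (8) + (-16)] = 32/16 = 2
  <chi_rho, chi_3> = (1/16)[1*(12)*conj(1) + 1*(4)*conj(1) + 2*(2 - 2*sqrt(2))*conj(-1) + 2*(8)*conj(1) + 2*(2 + 2*sqrt(2))*conj(-1) + 4*(-2)*conj(1) + 4*(4)*conj(-1)]
      = (1/16)[(12) + (4) + (-4 + 4*sqrt(2)) + (16) + (-4*sqrt(2) - 4) + (-8) + (-16)] = 0/16 = 0
  <chi_rho, chi_4> = (1/16)[1*(12)*conj(1) + 1*(4)*conj(1) + 2*(2 - 2*sqrt(2))*conj(-1) + 2*(8)*conj(1) + 2*(2 + 2*sqrt(2))*conj(-1) + 4*(-2)*conj(-1) + 4*(4)*conj(1)]
      = (1/16)[(12) + (4) + (-4 + 4*sqrt(2)) + (16) + (-4*sqrt(2) - 4) + (8) + (16)] = 48/16 = 3
  <chi_rho, chi_5> = (1/16)[1*(12)*conj(2) + 1*(4)*conj(-2) + 2*(2 - 2*sqrt(2))*conj(sqrt(2)) + 2*(8)*conj(0) + 2*(2 + 2*sqrt(2))*conj(-sqrt(2)) + 4*(-2)*conj(0) + 4*(4)*conj(0)]
      = (1/16)[(24) + (-8) + (-8 + 4*sqrt(2)) + (0) + (-8 - 4*sqrt(2)) + (0) + (0)] = 0/16 = 0
  <chi_rho, chi_6> = (1/16)[1*(12)*conj(2) + 1*(4)*conj(2) + 2*(2 - 2*sqrt(2))*conj(0) + 2*(8)*conj(-2) + 2*(2 + 2*sqrt(2))*conj(0) + 4*(-2)*conj(0) + 4*(4)*conj(0)]
      = (1/16)[(24) + (8) + (0) + (-32) + (0) + (0) + (0)] = 0/16 = 0
  <chi_rho, chi_7> = (1/16)[1*(12)*conj(2) + 1*(4)*conj(-2) + 2*(2 - 2*sqrt(2))*conj(-sqrt(2)) + 2*(8)*conj(0) + 2*(2 + 2*sqrt(2))*conj(sqrt(2)) + 4*(-2)*conj(0) + 4*(4)*conj(0)]
      = (1/16)[(24) + (-8) + (8 - 4*sqrt(2)) + (0) + (4*sqrt(2) + 8) + (0) + (0)] = 32/16 = 2
Dimension check: dim(rho) = sum (mult * dim) = 3*1 + 2*1 + 0*1 + 3*1 + 0*2 + 0*2 + 2*2 = 12 = chi_rho(e) = 12.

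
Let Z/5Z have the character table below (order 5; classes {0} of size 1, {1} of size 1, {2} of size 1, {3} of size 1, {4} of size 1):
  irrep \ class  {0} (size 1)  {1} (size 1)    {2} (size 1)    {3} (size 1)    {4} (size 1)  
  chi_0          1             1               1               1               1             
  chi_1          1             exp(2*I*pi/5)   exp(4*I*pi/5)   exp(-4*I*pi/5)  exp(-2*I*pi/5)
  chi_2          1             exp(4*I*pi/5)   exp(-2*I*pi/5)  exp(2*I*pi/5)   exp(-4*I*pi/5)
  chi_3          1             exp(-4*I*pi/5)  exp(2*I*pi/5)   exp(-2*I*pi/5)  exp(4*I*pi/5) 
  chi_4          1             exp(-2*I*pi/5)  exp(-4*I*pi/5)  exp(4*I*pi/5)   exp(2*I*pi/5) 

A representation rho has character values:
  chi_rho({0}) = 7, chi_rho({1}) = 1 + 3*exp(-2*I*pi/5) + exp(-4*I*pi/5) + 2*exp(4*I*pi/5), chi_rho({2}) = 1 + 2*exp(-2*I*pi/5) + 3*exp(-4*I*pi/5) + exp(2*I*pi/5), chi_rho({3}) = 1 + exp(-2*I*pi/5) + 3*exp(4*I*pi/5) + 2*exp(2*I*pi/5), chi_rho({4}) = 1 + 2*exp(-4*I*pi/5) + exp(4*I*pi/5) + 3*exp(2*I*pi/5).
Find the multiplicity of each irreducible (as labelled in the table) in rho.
Multiplicities: chi_0: 1, chi_1: 0, chi_2: 2, chi_3: 1, chi_4: 3.

Proof sketch: Use <chi_rho, chi> = (1/|G|) sum_C |C| * chi_rho(C) * conj(chi(C)) with |G| = 5 for each irreducible chi in the table:
  <chi_rho, chi_0> = (1/5)[1*(7)*conj(1) + 1*(1 + 3*exp(-2*I*pi/5) + exp(-4*I*pi/5) + 2*exp(4*I*pi/5))*conj(1) + 1*(1 + 2*exp(-2*I*pi/5) + 3*exp(-4*I*pi/5) + exp(2*I*pi/5))*conj(1) + 1*(1 + exp(-2*I*pi/5) + 3*exp(4*I*pi/5) + 2*exp(2*I*pi/5))*conj(1) + 1*(1 + 2*exp(-4*I*pi/5) + exp(4*I*pi/5) + 3*exp(2*I*pi/5))*conj(1)]
      = (1/5)[(7) + (1 + 3*exp(-2*I*pi/5) + exp(-4*I*pi/5) + 2*exp(4*I*pi/5)) + (1 + 2*exp(-2*I*pi/5) + 3*exp(-4*I*pi/5) + exp(2*I*pi/5)) + (1 + exp(-2*I*pi/5) + 3*exp(4*I*pi/5) + 2*exp(2*I*pi/5)) + (1 + 2*exp(-4*I*pi/5) + exp(4*I*pi/5) + 3*exp(2*I*pi/5))] = 5/5 = 1
  <chi_rho, chi_1> = (1/5)[1*(7)*conj(1) + 1*(1 + 3*exp(-2*I*pi/5) + exp(-4*I*pi/5) + 2*exp(4*I*pi/5))*conj(exp(2*I*pi/5)) + 1*(1 + 2*exp(-2*I*pi/5) + 3*exp(-4*I*pi/5) + exp(2*I*pi/5))*conj(exp(4*I*pi/5)) + 1*(1 + exp(-2*I*pi/5) + 3*exp(4*I*pi/5) + 2*exp(2*I*pi/5))*conj(exp(-4*I*pi/5)) + 1*(1 + 2*exp(-4*I*pi/5) + exp(4*I*pi/5) + 3*exp(2*I*pi/5))*conj(exp(-2*I*pi/5))]
      = (1/5)[(7) + (3*exp(-4*I*pi/5) + exp(-2*I*pi/5) + exp(4*I*pi/5) + 2*exp(2*I*pi/5)) + (exp(-2*I*pi/5) + exp(-4*I*pi/5) + 2*exp(4*I*pi/5) + 3*exp(2*I*pi/5)) + (3*exp(-2*I*pi/5) + 2*exp(-4*I*pi/5) + exp(4*I*pi/5) + exp(2*I*pi/5)) + (2*exp(-2*I*pi/5) + exp(-4*I*pi/5) + exp(2*I*pi/5) + 3*exp(4*I*pi/5))] = 0/5 = 0
  <chi_rho, chi_2> = (1/5)[1*(7)*conj(1) + 1*(1 + 3*exp(-2*I*pi/5) + exp(-4*I*pi/5) + 2*exp(4*I*pi/5))*conj(exp(4*I*pi/5)) + 1*(1 + 2*exp(-2*I*pi/5) + 3*exp(-4*I*pi/5) + exp(2*I*pi/5))*conj(exp(-2*I*pi/5)) + 1*(1 + exp(-2*I*pi/5) + 3*exp(4*I*pi/5) + 2*exp(2*I*pi/5))*conj(exp(2*I*pi/5)) + 1*(1 + 2*exp(-4*I*pi/5) + exp(4*I*pi/5) + 3*exp(2*I*pi/5))*conj(exp(-4*I*pi/5))]
      = (1/5)[(7) + (2 + exp(-4*I*pi/5) + exp(2*I*pi/5) + 3*exp(4*I*pi/5)) + (2 + 3*exp(-2*I*pi/5) + exp(4*I*pi/5) + exp(2*I*pi/5)) + (2 + exp(-2*I*pi/5) + exp(-4*I*pi/5) + 3*exp(2*I*pi/5)) + (2 + 3*exp(-4*I*pi/5) + exp(-2*I*pi/5) + exp(4*I*pi/5))] = 10/5 = 2
  <chi_rho, chi_3> = (1/5)[1*(7)*conj(1) + 1*(1 + 3*exp(-2*I*pi/5) + exp(-4*I*pi/5) + 2*exp(4*I*pi/5))*conj(exp(-4*I*pi/5)) + 1*(1 + 2*exp(-2*I*pi/5) + 3*exp(-4*I*pi/5) + exp(2*I*pi/5))*conj(exp(2*I*pi/5)) + 1*(1 + exp(-2*I*pi/5) + 3*exp(4*I*pi/5) + 2*exp(2*I*pi/5))*conj(exp(-2*I*pi/5)) + 1*(1 + 2*exp(-4*I*pi/5) + exp(4*I*pi/5) + 3*exp(2*I*pi/5))*conj(exp(4*I*pi/5))]
      = (1/5)[(7) + (1 + 2*exp(-2*I*pi/5) + exp(4*I*pi/5) + 3*exp(2*I*pi/5)) + (1 + 2*exp(-4*I*pi/5) + exp(-2*I*pi/5) + 3*exp(4*I*pi/5)) + (1 + 3*exp(-4*I*pi/5) + exp(2*I*pi/5) + 2*exp(4*I*pi/5)) + (1 + 3*exp(-2*I*pi/5) + exp(-4*I*pi/5) + 2*exp(2*I*pi/5))] = 5/5 = 1
  <chi_rho, chi_4> = (1/5)[1*(7)*conj(1) + 1*(1 + 3*exp(-2*I*pi/5) + exp(-4*I*pi/5) + 2*exp(4*I*pi/5))*conj(exp(-2*I*pi/5)) + 1*(1 + 2*exp(-2*I*pi/5) + 3*exp(-4*I*pi/5) + exp(2*I*pi/5))*conj(exp(-4*I*pi/5)) + 1*(1 + exp(-2*I*pi/5) + 3*exp(4*I*pi/5) + 2*exp(2*I*pi/5))*conj(exp(4*I*pi/5)) + 1*(1 + 2*exp(-4*I*pi/5) + exp(4*I*pi/5) + 3*exp(2*I*pi/5))*conj(exp(2*I*pi/5))]
      = (1/5)[(7) + (3 + 2*exp(-4*I*pi/5) + exp(-2*I*pi/5) + exp(2*I*pi/5)) + (3 + exp(-4*I*pi/5) + exp(4*I*pi/5) + 2*exp(2*I*pi/5)) + (3 + 2*exp(-2*I*pi/5) + exp(-4*I*pi/5) + exp(4*I*pi/5)) + (3 + exp(-2*I*pi/5) + exp(2*I*pi/5) + 2*exp(4*I*pi/5))] = 15/5 = 3
(Exp terms are combined using exp(i*s)*conj(exp(i*t)) = exp(i*(s-t)), and sums of them are collapsed using the identity that for every m > 1 the m distinct m-th roots of unity sum to 0, e.g. 1 + exp(2*I*pi/3) + exp(-2*I*pi/3) = 0.)
Dimension check: dim(rho) = sum (mult * dim) = 1*1 + 0*1 + 2*1 + 1*1 + 3*1 = 7 = chi_rho(e) = 7.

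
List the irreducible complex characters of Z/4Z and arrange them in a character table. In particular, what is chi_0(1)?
Character table of Z/4Z (irreps indexed chi_0,...,chi_3 with chi_k(m) = zeta_4^(k*m), zeta_4 = exp(2*pi*i/4)):
  irrep \ class  {0} (size 1)  {1} (size 1)  {2} (size 1)  {3} (size 1)
  chi_0          1             1             1             1           
  chi_1          1             I             -1            -I          
  chi_2          1             -1            1             -1          
  chi_3          1             -I            -1            I           

Spot check: chi_0(1) = zeta_4^(0*1) = zeta_4^0 = 1.

Derivation: Z/4Z is abelian, so all 4 irreducible complex representations are 1-dimensional. They are given by chi_k(m) = zeta_4^(k*m) for k = 0,...,3. Row orthogonality: sum_m chi_k(m) conj(chi_l(m)) = 4 * [k = l].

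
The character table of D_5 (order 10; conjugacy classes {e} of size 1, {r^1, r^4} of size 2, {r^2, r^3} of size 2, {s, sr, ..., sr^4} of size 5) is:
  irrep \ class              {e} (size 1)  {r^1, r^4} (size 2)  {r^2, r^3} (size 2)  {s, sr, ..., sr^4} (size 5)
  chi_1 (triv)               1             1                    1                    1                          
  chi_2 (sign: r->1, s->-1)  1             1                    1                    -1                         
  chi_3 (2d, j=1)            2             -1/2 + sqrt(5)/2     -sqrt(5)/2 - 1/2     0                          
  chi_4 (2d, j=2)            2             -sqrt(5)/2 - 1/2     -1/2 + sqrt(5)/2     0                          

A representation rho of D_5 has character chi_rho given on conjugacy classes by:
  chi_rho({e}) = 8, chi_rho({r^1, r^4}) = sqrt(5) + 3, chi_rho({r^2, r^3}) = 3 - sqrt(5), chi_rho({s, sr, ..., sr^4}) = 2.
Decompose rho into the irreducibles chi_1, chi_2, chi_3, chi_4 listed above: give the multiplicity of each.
Multiplicities: chi_1: 3, chi_2: 1, chi_3: 2, chi_4: 0.

Proof sketch: Use <chi_rho, chi> = (1/|G|) sum_C |C| * chi_rho(C) * conj(chi(C)) with |G| = 10 for each irreducible chi in the table:
  <chi_rho, chi_1> = (1/10)[1*(8)*conj(1) + 2*(sqrt(5) + 3)*conj(1) + 2*(3 - sqrt(5))*conj(1) + 5*(2)*conj(1)]
      = (1/10)[(8) + (2*sqrt(5) + 6) + (6 - 2*sqrt(5)) + (10)] = 30/10 = 3
  <chi_rho, chi_2> = (1/10)[1*(8)*conj(1) + 2*(sqrt(5) + 3)*conj(1) + 2*(3 - sqrt(5))*conj(1) + 5*(2)*conj(-1)]
      = (1/10)[(8) + (2*sqrt(5) + 6) + (6 - 2*sqrt(5)) + (-10)] = 10/10 = 1
  <chi_rho, chi_3> = (1/10)[1*(8)*conj(2) + 2*(sqrt(5) + 3)*conj(-1/2 + sqrt(5)/2) + 2*(3 - sqrt(5))*conj(-sqrt(5)/2 - 1/2) + 5*(2)*conj(0)]
      = (1/10)[(16) + (2 + 2*sqrt(5)) + (2 - 2*sqrt(5)) + (0)] = 20/10 = 2
  <chi_rho, chi_4> = (1/10)[1*(8)*conj(2) + 2*(sqrt(5) + 3)*conj(-sqrt(5)/2 - 1/2) + 2*(3 - sqrt(5))*conj(-1/2 + sqrt(5)/2) + 5*(2)*conj(0)]
      = (1/10)[(16) + (-4*sqrt(5) - 8) + (-8 + 4*sqrt(5)) + (0)] = 0/10 = 0
Dimension check: dim(rho) = sum (mult * dim) = 3*1 + 1*1 + 2*2 + 0*2 = 8 = chi_rho(e) = 8.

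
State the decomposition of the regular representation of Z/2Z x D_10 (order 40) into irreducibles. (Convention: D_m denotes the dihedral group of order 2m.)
Each irreducible V_i of dimension d_i appears with multiplicity d_i, i.e. rho_reg = (direct sum over all irreducibles V_i) d_i V_i. The irreducible dimensions for Z/2Z x D_10 are 1, 1, 1, 1, 1, 1, 1, 1, 2, 2, 2, 2, 2, 2, 2, 2: 8 irreducibles of dimension 1, each with multiplicity 1; 8 irreducibles of dimension 2, each with multiplicity 2. Total dimension 8*1*1 + 8*2*2 = 40 = |G|.

Argument: General theorem: in the regular representation of a finite group G, each irreducible appears with multiplicity equal to its dimension. Check: dim(rho_reg) = sum d_i^2 = 1 + 1 + 1 + 1 + 1 + 1 + 1 + 1 + 4 + 4 + 4 + 4 + 4 + 4 + 4 + 4 = 40 = |G|.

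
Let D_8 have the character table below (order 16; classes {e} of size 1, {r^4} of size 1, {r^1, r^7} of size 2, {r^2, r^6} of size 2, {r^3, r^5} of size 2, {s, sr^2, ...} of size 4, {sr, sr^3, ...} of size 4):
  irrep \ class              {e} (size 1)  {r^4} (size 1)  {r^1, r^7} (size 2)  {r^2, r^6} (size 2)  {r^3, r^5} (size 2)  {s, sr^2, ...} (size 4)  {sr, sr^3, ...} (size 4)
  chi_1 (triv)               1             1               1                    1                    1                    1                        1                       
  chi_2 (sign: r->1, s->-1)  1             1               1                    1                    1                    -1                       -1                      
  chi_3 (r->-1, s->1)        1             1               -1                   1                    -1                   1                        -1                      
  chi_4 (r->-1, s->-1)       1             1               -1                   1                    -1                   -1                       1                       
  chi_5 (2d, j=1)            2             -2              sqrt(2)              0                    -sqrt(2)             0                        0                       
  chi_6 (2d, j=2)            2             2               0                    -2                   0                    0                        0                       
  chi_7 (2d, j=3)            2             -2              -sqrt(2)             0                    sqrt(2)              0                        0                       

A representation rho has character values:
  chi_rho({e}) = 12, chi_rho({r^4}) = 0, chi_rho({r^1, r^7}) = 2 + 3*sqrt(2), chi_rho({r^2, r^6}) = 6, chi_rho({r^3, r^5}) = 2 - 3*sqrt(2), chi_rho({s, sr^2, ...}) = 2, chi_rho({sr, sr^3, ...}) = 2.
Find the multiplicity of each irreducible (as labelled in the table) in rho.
Multiplicities: chi_1: 3, chi_2: 1, chi_3: 1, chi_4: 1, chi_5: 3, chi_6: 0, chi_7: 0.

Proof sketch: Use <chi_rho, chi> = (1/|G|) sum_C |C| * chi_rho(C) * conj(chi(C)) with |G| = 16 for each irreducible chi in the table:
  <chi_rho, chi_1> = (1/16)[1*(12)*conj(1) + 1*(0)*conj(1) + 2*(2 + 3*sqrt(2))*conj(1) + 2*(6)*conj(1) + 2*(2 - 3*sqrt(2))*conj(1) + 4*(2)*conj(1) + 4*(2)*conj(1)]
      = (1/16)[(12) + (0) + (4 + 6*sqrt(2)) + (12) + (4 - 6*sqrt(2)) + (8) + (8)] = 48/16 = 3
  <chi_rho, chi_2> = (1/16)[1*(12)*conj(1) + 1*(0)*conj(1) + 2*(2 + 3*sqrt(2))*conj(1) + 2*(6)*conj(1) + 2*(2 - 3*sqrt(2))*conj(1) + 4*(2)*conj(-1) + 4*(2)*conj(-1)]
      = (1/16)[(12) + (0) + (4 + 6*sqrt(2)) + (12) + (4 - 6*sqrt(2)) + (-8) + (-8)] = 16/16 = 1
  <chi_rho, chi_3> = (1/16)[1*(12)*conj(1) + 1*(0)*conj(1) + 2*(2 + 3*sqrt(2))*conj(-1) + 2*(6)*conj(1) + 2*(2 - 3*sqrt(2))*conj(-1) + 4*(2)*conj(1) + 4*(2)*conj(-1)]
      = (1/16)[(12) + (0) + (-6*sqrt(2) - 4) + (12) + (-4 + 6*sqrt(2)) + (8) + (-8)] = 16/16 = 1
  <chi_rho, chi_4> = (1/16)[1*(12)*conj(1) + 1*(0)*conj(1) + 2*(2 + 3*sqrt(2))*conj(-1) + 2*(6)*conj(1) + 2*(2 - 3*sqrt(2))*conj(-1) + 4*(2)*conj(-1) + 4*(2)*conj(1)]
      = (1/16)[(12) + (0) + (-6*sqrt(2) - 4) + (12) + (-4 + 6*sqrt(2)) + (-8) + (8)] = 16/16 = 1
  <chi_rho, chi_5> = (1/16)[1*(12)*conj(2) + 1*(0)*conj(-2) + 2*(2 + 3*sqrt(2))*conj(sqrt(2)) + 2*(6)*conj(0) + 2*(2 - 3*sqrt(2))*conj(-sqrt(2)) + 4*(2)*conj(0) + 4*(2)*conj(0)]
      = (1/16)[(24) + (0) + (4*sqrt(2) + 12) + (0) + (12 - 4*sqrt(2)) + (0) + (0)] = 48/16 = 3
  <chi_rho, chi_6> = (1/16)[1*(12)*conj(2) + 1*(0)*conj(2) + 2*(2 + 3*sqrt(2))*conj(0) + 2*(6)*conj(-2) + 2*(2 - 3*sqrt(2))*conj(0) + 4*(2)*conj(0) + 4*(2)*conj(0)]
      = (1/16)[(24) + (0) + (0) + (-24) + (0) + (0) + (0)] = 0/16 = 0
  <chi_rho, chi_7> = (1/16)[1*(12)*conj(2) + 1*(0)*conj(-2) + 2*(2 + 3*sqrt(2))*conj(-sqrt(2)) + 2*(6)*conj(0) + 2*(2 - 3*sqrt(2))*conj(sqrt(2)) + 4*(2)*conj(0) + 4*(2)*conj(0)]
      = (1/16)[(24) + (0) + (-12 - 4*sqrt(2)) + (0) + (-12 + 4*sqrt(2)) + (0) + (0)] = 0/16 = 0
Dimension check: dim(rho) = sum (mult * dim) = 3*1 + 1*1 + 1*1 + 1*1 + 3*2 + 0*2 + 0*2 = 12 = chi_rho(e) = 12.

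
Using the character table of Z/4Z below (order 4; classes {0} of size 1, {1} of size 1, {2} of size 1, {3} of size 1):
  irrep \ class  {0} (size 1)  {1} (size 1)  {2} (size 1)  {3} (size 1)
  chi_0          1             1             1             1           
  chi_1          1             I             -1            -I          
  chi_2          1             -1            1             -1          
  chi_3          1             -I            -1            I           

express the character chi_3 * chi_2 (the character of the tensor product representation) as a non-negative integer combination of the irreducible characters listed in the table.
chi_3 tensor chi_2 = chi_1 (all other irreducibles have multiplicity 0).

Working: The character of a tensor product is the pointwise product (chi_3 * chi_2)(C) = chi_3(C) * chi_2(C):
  {0}: (1)*(1), {1}: (-I)*(-1), {2}: (-1)*(1), {3}: (I)*(-1)
so (chi_3 * chi_2) takes values
  {0} -> 1, {1} -> I, {2} -> -1, {3} -> -I.
Now take the inner product of this character with each irreducible chi from the table, <chi_3*chi_2, chi> = (1/4) sum_C |C| (chi_3*chi_2)(C) conj(chi(C)):
  <chi_3*chi_2, chi_0> = (1/4)[1*(1)*conj(1) + 1*(I)*conj(1) + 1*(-1)*conj(1) + 1*(-I)*conj(1)]
      = (1/4)[(1) + (I) + (-1) + (-I)] = 0/4 = 0
  <chi_3*chi_2, chi_1> = (1/4)[1*(1)*conj(1) + 1*(I)*conj(I) + 1*(-1)*conj(-1) + 1*(-I)*conj(-I)]
      = (1/4)[(1) + (1) + (1) + (1)] = 4/4 = 1
  <chi_3*chi_2, chi_2> = (1/4)[1*(1)*conj(1) + 1*(I)*conj(-1) + 1*(-1)*conj(1) + 1*(-I)*conj(-1)]
      = (1/4)[(1) + (-I) + (-1) + (I)] = 0/4 = 0
  <chi_3*chi_2, chi_3> = (1/4)[1*(1)*conj(1) + 1*(I)*conj(-I) + 1*(-1)*conj(-1) + 1*(-I)*conj(I)]
      = (1/4)[(1) + (-1) + (1) + (-1)] = 0/4 = 0
(Exp terms are combined using exp(i*s)*conj(exp(i*t)) = exp(i*(s-t)), and sums of them are collapsed using the identity that for every m > 1 the m distinct m-th roots of unity sum to 0, e.g. 1 + exp(2*I*pi/3) + exp(-2*I*pi/3) = 0.)
Hence the multiplicities are chi_1: 1. Dimension check: dim(chi_3)*dim(chi_2) = 1*1 = 1 and sum (mult * dim) = 1*1 = 1.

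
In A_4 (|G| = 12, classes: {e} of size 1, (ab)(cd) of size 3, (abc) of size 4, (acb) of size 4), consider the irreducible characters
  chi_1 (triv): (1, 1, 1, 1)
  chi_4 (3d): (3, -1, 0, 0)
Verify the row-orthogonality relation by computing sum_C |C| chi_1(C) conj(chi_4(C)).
Sum = 0; so <chi_1, chi_4> = 0 (distinct irreducibles are orthogonal).

Reasoning: Compute term by term over conjugacy classes (|C| * chi_1(C) * conj(chi_4(C))):
  1*(1)*conj(3) + 3*(1)*conj(-1) + 4*(1)*conj(0) + 4*(1)*conj(0)
  = (3) + (-3) + (0) + (0)
  = 0.
(Exp terms are combined using exp(i*s)*conj(exp(i*t)) = exp(i*(s-t)), and sums of them are collapsed using the identity that for every m > 1 the m distinct m-th roots of unity sum to 0, e.g. 1 + exp(2*I*pi/3) + exp(-2*I*pi/3) = 0.)
Dividing by |G| = 12 gives 0/12 = 0, matching the row-orthogonality relation <chi_1, chi_4> = [chi_1 = chi_4].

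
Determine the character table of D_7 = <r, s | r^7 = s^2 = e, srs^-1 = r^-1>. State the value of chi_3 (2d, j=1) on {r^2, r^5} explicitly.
Conjugacy classes: {e} of size 1, {r^1, r^6} of size 2, {r^2, r^5} of size 2, {r^3, r^4} of size 2, {s, sr, ..., sr^6} of size 7.
Character table:
  irrep \ class              {e} (size 1)  {r^1, r^6} (size 2)  {r^2, r^5} (size 2)  {r^3, r^4} (size 2)  {s, sr, ..., sr^6} (size 7)
  chi_1 (triv)               1             1                    1                    1                    1                          
  chi_2 (sign: r->1, s->-1)  1             1                    1                    1                    -1                         
  chi_3 (2d, j=1)            2             2*cos(2*pi/7)        -2*cos(3*pi/7)       -2*cos(pi/7)         0                          
  chi_4 (2d, j=2)            2             -2*cos(3*pi/7)       -2*cos(pi/7)         2*cos(2*pi/7)        0                          
  chi_5 (2d, j=3)            2             -2*cos(pi/7)         2*cos(2*pi/7)        -2*cos(3*pi/7)       0                          

Spot check: chi_3 (2d, j=1) on {r^2, r^5} = -2*cos(3*pi/7).

Derivation: D_7 has order 2*7 = 14 with 5 conjugacy classes, hence 5 irreducibles. Sum of squared dims 1 + 1 + 4 + 4 + 4 = 14 = |G|. Linear characters come from the abelianisation; the 2-dimensional irreps have character r^k -> 2*cos(2*pi*j*k/7), reflections -> 0.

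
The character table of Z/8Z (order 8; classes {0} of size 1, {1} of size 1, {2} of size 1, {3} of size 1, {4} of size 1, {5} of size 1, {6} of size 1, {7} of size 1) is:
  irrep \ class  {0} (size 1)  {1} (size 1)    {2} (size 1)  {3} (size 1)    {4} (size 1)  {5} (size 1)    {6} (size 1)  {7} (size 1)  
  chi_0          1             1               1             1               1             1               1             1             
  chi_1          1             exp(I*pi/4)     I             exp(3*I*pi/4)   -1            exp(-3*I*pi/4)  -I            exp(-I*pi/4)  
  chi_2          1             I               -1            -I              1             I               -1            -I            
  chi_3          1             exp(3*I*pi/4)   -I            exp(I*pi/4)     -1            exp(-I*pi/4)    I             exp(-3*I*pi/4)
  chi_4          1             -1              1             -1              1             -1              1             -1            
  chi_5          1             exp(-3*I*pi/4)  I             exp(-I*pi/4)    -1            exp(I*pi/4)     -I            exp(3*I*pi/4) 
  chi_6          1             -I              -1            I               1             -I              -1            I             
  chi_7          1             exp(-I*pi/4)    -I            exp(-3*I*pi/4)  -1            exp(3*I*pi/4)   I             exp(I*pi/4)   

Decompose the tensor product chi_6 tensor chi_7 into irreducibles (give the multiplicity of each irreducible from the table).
chi_6 tensor chi_7 = chi_5 (all other irreducibles have multiplicity 0).

Details: The character of a tensor product is the pointwise product (chi_6 * chi_7)(C) = chi_6(C) * chi_7(C):
  {0}: (1)*(1), {1}: (-I)*(exp(-I*pi/4)), {2}: (-1)*(-I), {3}: (I)*(exp(-3*I*pi/4)), {4}: (1)*(-1), {5}: (-I)*(exp(3*I*pi/4)), {6}: (-1)*(I), {7}: (I)*(exp(I*pi/4))
so (chi_6 * chi_7) takes values
  {0} -> 1, {1} -> -exp(I*pi/4), {2} -> I, {3} -> exp(-I*pi/4), {4} -> -1, {5} -> -exp(-3*I*pi/4), {6} -> -I, {7} -> exp(3*I*pi/4).
Now take the inner product of this character with each irreducible chi from the table, <chi_6*chi_7, chi> = (1/8) sum_C |C| (chi_6*chi_7)(C) conj(chi(C)):
  <chi_6*chi_7, chi_0> = (1/8)[1*(1)*conj(1) + 1*(-exp(I*pi/4))*conj(1) + 1*(I)*conj(1) + 1*(exp(-I*pi/4))*conj(1) + 1*(-1)*conj(1) + 1*(-exp(-3*I*pi/4))*conj(1) + 1*(-I)*conj(1) + 1*(exp(3*I*pi/4))*conj(1)]
      = (1/8)[(1) + (-exp(I*pi/4)) + (I) + (exp(-I*pi/4)) + (-1) + (-exp(-3*I*pi/4)) + (-I) + (exp(3*I*pi/4))] = 0/8 = 0
  <chi_6*chi_7, chi_1> = (1/8)[1*(1)*conj(1) + 1*(-exp(I*pi/4))*conj(exp(I*pi/4)) + 1*(I)*conj(I) + 1*(exp(-I*pi/4))*conj(exp(3*I*pi/4)) + 1*(-1)*conj(-1) + 1*(-exp(-3*I*pi/4))*conj(exp(-3*I*pi/4)) + 1*(-I)*conj(-I) + 1*(exp(3*I*pi/4))*conj(exp(-I*pi/4))]
      = (1/8)[(1) + (-1) + (1) + (-1) + (1) + (-1) + (1) + (-1)] = 0/8 = 0
  <chi_6*chi_7, chi_2> = (1/8)[1*(1)*conj(1) + 1*(-exp(I*pi/4))*conj(I) + 1*(I)*conj(-1) + 1*(exp(-I*pi/4))*conj(-I) + 1*(-1)*conj(1) + 1*(-exp(-3*I*pi/4))*conj(I) + 1*(-I)*conj(-1) + 1*(exp(3*I*pi/4))*conj(-I)]
      = (1/8)[(1) + (exp(3*I*pi/4)) + (-I) + (exp(I*pi/4)) + (-1) + (exp(-I*pi/4)) + (I) + (exp(-3*I*pi/4))] = 0/8 = 0
  <chi_6*chi_7, chi_3> = (1/8)[1*(1)*conj(1) + 1*(-exp(I*pi/4))*conj(exp(3*I*pi/4)) + 1*(I)*conj(-I) + 1*(exp(-I*pi/4))*conj(exp(I*pi/4)) + 1*(-1)*conj(-1) + 1*(-exp(-3*I*pi/4))*conj(exp(-I*pi/4)) + 1*(-I)*conj(I) + 1*(exp(3*I*pi/4))*conj(exp(-3*I*pi/4))]
      = (1/8)[(1) + (I) + (-1) + (-I) + (1) + (I) + (-1) + (-I)] = 0/8 = 0
  <chi_6*chi_7, chi_4> = (1/8)[1*(1)*conj(1) + 1*(-exp(I*pi/4))*conj(-1) + 1*(I)*conj(1) + 1*(exp(-I*pi/4))*conj(-1) + 1*(-1)*conj(1) + 1*(-exp(-3*I*pi/4))*conj(-1) + 1*(-I)*conj(1) + 1*(exp(3*I*pi/4))*conj(-1)]
      = (1/8)[(1) + (exp(I*pi/4)) + (I) + (-exp(-I*pi/4)) + (-1) + (exp(-3*I*pi/4)) + (-I) + (-exp(3*I*pi/4))] = 0/8 = 0
  <chi_6*chi_7, chi_5> = (1/8)[1*(1)*conj(1) + 1*(-exp(I*pi/4))*conj(exp(-3*I*pi/4)) + 1*(I)*conj(I) + 1*(exp(-I*pi/4))*conj(exp(-I*pi/4)) + 1*(-1)*conj(-1) + 1*(-exp(-3*I*pi/4))*conj(exp(I*pi/4)) + 1*(-I)*conj(-I) + 1*(exp(3*I*pi/4))*conj(exp(3*I*pi/4))]
      = (1/8)[(1) + (1) + (1) + (1) + (1) + (1) + (1) + (1)] = 8/8 = 1
  <chi_6*chi_7, chi_6> = (1/8)[1*(1)*conj(1) + 1*(-exp(I*pi/4))*conj(-I) + 1*(I)*conj(-1) + 1*(exp(-I*pi/4))*conj(I) + 1*(-1)*conj(1) + 1*(-exp(-3*I*pi/4))*conj(-I) + 1*(-I)*conj(-1) + 1*(exp(3*I*pi/4))*conj(I)]
      = (1/8)[(1) + (-exp(3*I*pi/4)) + (-I) + (-exp(I*pi/4)) + (-1) + (-exp(-I*pi/4)) + (I) + (-exp(-3*I*pi/4))] = 0/8 = 0
  <chi_6*chi_7, chi_7> = (1/8)[1*(1)*conj(1) + 1*(-exp(I*pi/4))*conj(exp(-I*pi/4)) + 1*(I)*conj(-I) + 1*(exp(-I*pi/4))*conj(exp(-3*I*pi/4)) + 1*(-1)*conj(-1) + 1*(-exp(-3*I*pi/4))*conj(exp(3*I*pi/4)) + 1*(-I)*conj(I) + 1*(exp(3*I*pi/4))*conj(exp(I*pi/4))]
      = (1/8)[(1) + (-I) + (-1) + (I) + (1) + (-I) + (-1) + (I)] = 0/8 = 0
(Exp terms are combined using exp(i*s)*conj(exp(i*t)) = exp(i*(s-t)), and sums of them are collapsed using the identity that for every m > 1 the m distinct m-th roots of unity sum to 0, e.g. 1 + exp(2*I*pi/3) + exp(-2*I*pi/3) = 0.)
Hence the multiplicities are chi_5: 1. Dimension check: dim(chi_6)*dim(chi_7) = 1*1 = 1 and sum (mult * dim) = 1*1 = 1.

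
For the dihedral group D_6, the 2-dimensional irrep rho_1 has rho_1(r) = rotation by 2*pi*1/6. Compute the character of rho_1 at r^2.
chi_{rho_1}(r^2) = 2*cos(2*pi*1*2/6) = -1

Why: rho_1(r^2) is rotation by angle 2*pi*1*2/6, whose trace is 2*cos(2*pi*1*2/6) = -1.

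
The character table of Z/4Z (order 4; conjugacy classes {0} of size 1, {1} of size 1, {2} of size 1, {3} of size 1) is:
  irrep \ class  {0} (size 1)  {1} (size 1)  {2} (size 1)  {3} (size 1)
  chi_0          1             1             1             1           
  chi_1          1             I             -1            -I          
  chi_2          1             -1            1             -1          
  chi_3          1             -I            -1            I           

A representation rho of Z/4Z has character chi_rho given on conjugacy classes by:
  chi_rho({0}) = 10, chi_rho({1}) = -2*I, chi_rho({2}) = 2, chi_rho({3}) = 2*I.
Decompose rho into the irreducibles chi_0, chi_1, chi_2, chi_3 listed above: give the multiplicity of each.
Multiplicities: chi_0: 3, chi_1: 1, chi_2: 3, chi_3: 3.

Justification: Use <chi_rho, chi> = (1/|G|) sum_C |C| * chi_rho(C) * conj(chi(C)) with |G| = 4 for each irreducible chi in the table:
  <chi_rho, chi_0> = (1/4)[1*(10)*conj(1) + 1*(-2*I)*conj(1) + 1*(2)*conj(1) + 1*(2*I)*conj(1)]
      = (1/4)[(10) + (-2*I) + (2) + (2*I)] = 12/4 = 3
  <chi_rho, chi_1> = (1/4)[1*(10)*conj(1) + 1*(-2*I)*conj(I) + 1*(2)*conj(-1) + 1*(2*I)*conj(-I)]
      = (1/4)[(10) + (-2) + (-2) + (-2)] = 4/4 = 1
  <chi_rho, chi_2> = (1/4)[1*(10)*conj(1) + 1*(-2*I)*conj(-1) + 1*(2)*conj(1) + 1*(2*I)*conj(-1)]
      = (1/4)[(10) + (2*I) + (2) + (-2*I)] = 12/4 = 3
  <chi_rho, chi_3> = (1/4)[1*(10)*conj(1) + 1*(-2*I)*conj(-I) + 1*(2)*conj(-1) + 1*(2*I)*conj(I)]
      = (1/4)[(10) + (2) + (-2) + (2)] = 12/4 = 3
(Exp terms are combined using exp(i*s)*conj(exp(i*t)) = exp(i*(s-t)), and sums of them are collapsed using the identity that for every m > 1 the m distinct m-th roots of unity sum to 0, e.g. 1 + exp(2*I*pi/3) + exp(-2*I*pi/3) = 0.)
Dimension check: dim(rho) = sum (mult * dim) = 3*1 + 1*1 + 3*1 + 3*1 = 10 = chi_rho(e) = 10.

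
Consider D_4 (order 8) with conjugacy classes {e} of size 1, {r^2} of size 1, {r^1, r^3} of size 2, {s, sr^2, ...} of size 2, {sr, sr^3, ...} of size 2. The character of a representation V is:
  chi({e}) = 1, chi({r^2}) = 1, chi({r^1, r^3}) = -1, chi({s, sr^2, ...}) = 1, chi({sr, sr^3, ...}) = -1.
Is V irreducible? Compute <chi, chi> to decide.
Irreducible: <chi, chi> = 1.

Explanation: <chi, chi> = (1/|G|) sum_C |C| * |chi(C)|^2 = (1/8)[1*|1|^2 + 1*|1|^2 + 2*|-1|^2 + 2*|1|^2 + 2*|-1|^2]
  = (1/8)[(1) + (1) + (2) + (2) + (2)] = 8/8 = 1.
A character is irreducible iff <chi, chi> = 1, so this representation is irreducible.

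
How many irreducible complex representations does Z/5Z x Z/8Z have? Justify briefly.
40

Why: The number of irreducible complex representations of a finite group equals its number of conjugacy classes. Z/5Z x Z/8Z is abelian of order 40, so every element is its own conjugacy class: 40 classes, so Z/5Z x Z/8Z (order 40) has exactly 40 irreducible complex representations.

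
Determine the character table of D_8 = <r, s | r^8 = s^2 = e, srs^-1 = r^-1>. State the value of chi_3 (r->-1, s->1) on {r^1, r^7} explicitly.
Conjugacy classes: {e} of size 1, {r^4} of size 1, {r^1, r^7} of size 2, {r^2, r^6} of size 2, {r^3, r^5} of size 2, {s, sr^2, ...} of size 4, {sr, sr^3, ...} of size 4.
Character table:
  irrep \ class              {e} (size 1)  {r^4} (size 1)  {r^1, r^7} (size 2)  {r^2, r^6} (size 2)  {r^3, r^5} (size 2)  {s, sr^2, ...} (size 4)  {sr, sr^3, ...} (size 4)
  chi_1 (triv)               1             1               1                    1                    1                    1                        1                       
  chi_2 (sign: r->1, s->-1)  1             1               1                    1                    1                    -1                       -1                      
  chi_3 (r->-1, s->1)        1             1               -1                   1                    -1                   1                        -1                      
  chi_4 (r->-1, s->-1)       1             1               -1                   1                    -1                   -1                       1                       
  chi_5 (2d, j=1)            2             -2              sqrt(2)              0                    -sqrt(2)             0                        0                       
  chi_6 (2d, j=2)            2             2               0                    -2                   0                    0                        0                       
  chi_7 (2d, j=3)            2             -2              -sqrt(2)             0                    sqrt(2)              0                        0                       

Spot check: chi_3 (r->-1, s->1) on {r^1, r^7} = -1.

Justification: D_8 has order 2*8 = 16 with 7 conjugacy classes, hence 7 irreducibles. Sum of squared dims 1 + 1 + 1 + 1 + 4 + 4 + 4 = 16 = |G|. Linear characters come from the abelianisation; the 2-dimensional irreps have character r^k -> 2*cos(2*pi*j*k/8), reflections -> 0.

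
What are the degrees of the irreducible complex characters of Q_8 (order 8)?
Dimensions: 1, 1, 1, 1, 2

Reasoning: There are 5 irreducibles (= number of conjugacy classes). Their dimensions d_i satisfy sum d_i^2 = |G| = 8: 1 + 1 + 1 + 1 + 4 = 8.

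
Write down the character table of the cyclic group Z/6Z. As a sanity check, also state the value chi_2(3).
Character table of Z/6Z (irreps indexed chi_0,...,chi_5 with chi_k(m) = zeta_6^(k*m), zeta_6 = exp(2*pi*i/6)):
  irrep \ class  {0} (size 1)  {1} (size 1)    {2} (size 1)    {3} (size 1)  {4} (size 1)    {5} (size 1)  
  chi_0          1             1               1               1             1               1             
  chi_1          1             exp(I*pi/3)     exp(2*I*pi/3)   -1            exp(-2*I*pi/3)  exp(-I*pi/3)  
  chi_2          1             exp(2*I*pi/3)   exp(-2*I*pi/3)  1             exp(2*I*pi/3)   exp(-2*I*pi/3)
  chi_3          1             -1              1               -1            1               -1            
  chi_4          1             exp(-2*I*pi/3)  exp(2*I*pi/3)   1             exp(-2*I*pi/3)  exp(2*I*pi/3) 
  chi_5          1             exp(-I*pi/3)    exp(-2*I*pi/3)  -1            exp(2*I*pi/3)   exp(I*pi/3)   

Spot check: chi_2(3) = zeta_6^(2*3) = zeta_6^6 = 1.

Reasoning: Z/6Z is abelian, so all 6 irreducible complex representations are 1-dimensional. They are given by chi_k(m) = zeta_6^(k*m) for k = 0,...,5. Row orthogonality: sum_m chi_k(m) conj(chi_l(m)) = 6 * [k = l].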